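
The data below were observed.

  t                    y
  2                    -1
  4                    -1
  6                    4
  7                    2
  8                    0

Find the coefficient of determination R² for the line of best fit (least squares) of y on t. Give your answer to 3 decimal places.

n = 5, Σx = 27, Σy = 4, Σxy = 32, Σx² = 169, Σy² = 22
Sxx = Σx² − (Σx)²/n = 169 − 145.8 = 23.2
Sxy = Σxy − (Σx)(Σy)/n = 32 − 21.6 = 10.4
Syy = Σy² − (Σy)²/n = 22 − 3.2 = 18.8
R² = Sxy²/(Sxx·Syy) = (10.4)²/(23.2·18.8) = 0.247982

0.248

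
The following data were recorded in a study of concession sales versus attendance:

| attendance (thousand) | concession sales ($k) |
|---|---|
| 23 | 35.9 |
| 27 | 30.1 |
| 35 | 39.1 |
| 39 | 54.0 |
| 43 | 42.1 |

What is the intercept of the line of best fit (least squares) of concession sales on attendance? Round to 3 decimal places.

n = 5, Σx = 167, Σy = 201.2, Σxy = 6923.2, Σx² = 5853
Sxx = Σx² − (Σx)²/n = 5853 − 5577.8 = 275.2
Sxy = Σxy − (Σx)(Σy)/n = 6923.2 − 6720.08 = 203.12
b = Sxy/Sxx = 203.12/275.2 = 0.738081
a = ȳ − b·x̄ = 40.24 − 0.738081·33.4 = 15.588081

15.588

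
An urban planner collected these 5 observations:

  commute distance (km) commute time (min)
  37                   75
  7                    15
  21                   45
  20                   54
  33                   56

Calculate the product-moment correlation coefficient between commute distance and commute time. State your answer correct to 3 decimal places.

0.933

n = 5, Σx = 118, Σy = 245, Σxy = 6753, Σx² = 3348, Σy² = 13927
Sxx = Σx² − (Σx)²/n = 3348 − 2784.8 = 563.2
Sxy = Σxy − (Σx)(Σy)/n = 6753 − 5782 = 971
Syy = Σy² − (Σy)²/n = 13927 − 12005 = 1922
r = Sxy/√(Sxx·Syy) = 971/√(1082470.4) = 971/1040.418377 = 0.933278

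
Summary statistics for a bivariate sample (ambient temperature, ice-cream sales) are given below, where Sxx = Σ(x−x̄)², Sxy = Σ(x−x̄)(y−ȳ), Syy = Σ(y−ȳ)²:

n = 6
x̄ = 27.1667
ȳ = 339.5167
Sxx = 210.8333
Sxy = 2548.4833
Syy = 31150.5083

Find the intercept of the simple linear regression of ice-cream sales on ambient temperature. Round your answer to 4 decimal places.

b = Sxy/Sxx = 2548.4833/210.8333 = 12.087670
a = ȳ − b·x̄ = 339.5167 − 12.087670·27.1667 = 11.134603

11.1346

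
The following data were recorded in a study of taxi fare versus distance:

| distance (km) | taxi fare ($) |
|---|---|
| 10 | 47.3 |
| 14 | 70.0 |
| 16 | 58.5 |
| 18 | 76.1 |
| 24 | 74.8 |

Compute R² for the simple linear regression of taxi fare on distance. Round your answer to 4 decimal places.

n = 5, Σx = 82, Σy = 326.7, Σxy = 5554, Σx² = 1452, Σy² = 21945.79
Sxx = Σx² − (Σx)²/n = 1452 − 1344.8 = 107.2
Sxy = Σxy − (Σx)(Σy)/n = 5554 − 5357.88 = 196.12
Syy = Σy² − (Σy)²/n = 21945.79 − 21346.578 = 599.212
R² = Sxy²/(Sxx·Syy) = (196.12)²/(107.2·599.212) = 0.598782

0.5988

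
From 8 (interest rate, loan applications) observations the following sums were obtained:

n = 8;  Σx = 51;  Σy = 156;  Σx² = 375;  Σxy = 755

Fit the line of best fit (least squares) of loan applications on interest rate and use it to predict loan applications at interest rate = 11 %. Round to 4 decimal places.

Sxx = Σx² − (Σx)²/n = 375 − 325.125 = 49.875
Sxy = Σxy − (Σx)(Σy)/n = 755 − 994.5 = -239.5
b = Sxy/Sxx = -239.5/49.875 = -4.802005
a = ȳ − b·x̄ = 19.5 − (-4.802005)·6.375 = 50.112782
ŷ(11) = a + b·11 = 50.112782 + (-4.802005)·11 = -2.709273

-2.7093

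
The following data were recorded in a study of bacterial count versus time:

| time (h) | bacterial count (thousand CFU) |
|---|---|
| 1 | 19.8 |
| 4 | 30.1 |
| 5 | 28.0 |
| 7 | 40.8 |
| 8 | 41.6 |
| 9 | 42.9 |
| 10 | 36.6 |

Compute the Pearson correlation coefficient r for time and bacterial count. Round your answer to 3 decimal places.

n = 7, Σx = 44, Σy = 239.8, Σxy = 1650.7, Σx² = 336, Σy² = 8657.22
Sxx = Σx² − (Σx)²/n = 336 − 276.571429 = 59.428571
Sxy = Σxy − (Σx)(Σy)/n = 1650.7 − 1507.314286 = 143.385714
Syy = Σy² − (Σy)²/n = 8657.22 − 8214.862857 = 442.357143
r = Sxy/√(Sxx·Syy) = 143.385714/√(26288.653061) = 143.385714/162.137760 = 0.884345

0.884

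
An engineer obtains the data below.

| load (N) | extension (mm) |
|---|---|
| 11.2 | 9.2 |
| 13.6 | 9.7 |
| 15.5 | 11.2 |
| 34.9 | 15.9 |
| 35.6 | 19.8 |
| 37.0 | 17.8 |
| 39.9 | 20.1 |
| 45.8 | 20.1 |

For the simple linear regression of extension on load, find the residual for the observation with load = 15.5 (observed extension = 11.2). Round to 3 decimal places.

0.391

n = 8, Σx = 233.5, Σy = 123.8, Σxy = 4049.52, Σx² = 8094.67
Sxx = Σx² − (Σx)²/n = 8094.67 − 6815.28125 = 1279.38875
Sxy = Σxy − (Σx)(Σy)/n = 4049.52 − 3613.4125 = 436.1075
b = Sxy/Sxx = 436.1075/1279.38875 = 0.340872
a = ȳ − b·x̄ = 15.475 − 0.340872·29.1875 = 5.525805
ŷ(15.5) = 5.525805 + 0.340872·15.5 = 10.809318
residual = y − ŷ = 11.2 − 10.809318 = 0.390682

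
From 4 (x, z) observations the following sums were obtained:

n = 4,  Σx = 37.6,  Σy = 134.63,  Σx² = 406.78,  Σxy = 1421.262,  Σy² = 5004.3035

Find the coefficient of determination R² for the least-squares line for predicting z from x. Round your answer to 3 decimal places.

0.961

Sxx = Σx² − (Σx)²/n = 406.78 − 353.44 = 53.34
Sxy = Σxy − (Σx)(Σy)/n = 1421.262 − 1265.522 = 155.74
Syy = Σy² − (Σy)²/n = 5004.3035 − 4531.309225 = 472.994275
R² = Sxy²/(Sxx·Syy) = (155.74)²/(53.34·472.994275) = 0.961372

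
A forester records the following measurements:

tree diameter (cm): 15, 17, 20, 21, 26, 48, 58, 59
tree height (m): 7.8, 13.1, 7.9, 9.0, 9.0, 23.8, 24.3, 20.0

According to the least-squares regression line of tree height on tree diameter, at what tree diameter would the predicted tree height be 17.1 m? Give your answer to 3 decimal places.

n = 8, Σx = 264, Σy = 114.9, Σxy = 4652.5, Σx² = 11180
Sxx = Σx² − (Σx)²/n = 11180 − 8712 = 2468
Sxy = Σxy − (Σx)(Σy)/n = 4652.5 − 3791.7 = 860.8
b = Sxy/Sxx = 860.8/2468 = 0.348784
a = ȳ − b·x̄ = 14.3625 − 0.348784·33 = 2.852613
Set a + b·x = 17.1: x = (17.1 − 2.852613) / 0.348784 = 40.848687

40.849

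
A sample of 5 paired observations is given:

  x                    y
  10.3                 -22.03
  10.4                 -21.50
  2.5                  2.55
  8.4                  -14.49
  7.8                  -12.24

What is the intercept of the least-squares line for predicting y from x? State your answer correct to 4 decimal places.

n = 5, Σx = 39.4, Σy = -67.71, Σxy = -661.322, Σx² = 351.9
Sxx = Σx² − (Σx)²/n = 351.9 − 310.472 = 41.428
Sxy = Σxy − (Σx)(Σy)/n = -661.322 − (-533.5548) = -127.7672
b = Sxy/Sxx = -127.7672/41.428 = -3.084078
a = ȳ − b·x̄ = -13.542 − (-3.084078)·7.88 = 10.760538

10.7605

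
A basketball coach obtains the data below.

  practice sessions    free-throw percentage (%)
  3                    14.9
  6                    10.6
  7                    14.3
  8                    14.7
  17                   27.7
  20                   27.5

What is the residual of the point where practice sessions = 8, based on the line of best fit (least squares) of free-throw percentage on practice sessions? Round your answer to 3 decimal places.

-1.371

n = 6, Σx = 61, Σy = 109.7, Σxy = 1346.9, Σx² = 847
Sxx = Σx² − (Σx)²/n = 847 − 620.166667 = 226.833333
Sxy = Σxy − (Σx)(Σy)/n = 1346.9 − 1115.283333 = 231.616667
b = Sxy/Sxx = 231.616667/226.833333 = 1.021087
a = ȳ − b·x̄ = 18.283333 − 1.021087·10.166667 = 7.902278
ŷ(8) = 7.902278 + 1.021087·8 = 16.070977
residual = y − ŷ = 14.7 − 16.070977 = -1.370977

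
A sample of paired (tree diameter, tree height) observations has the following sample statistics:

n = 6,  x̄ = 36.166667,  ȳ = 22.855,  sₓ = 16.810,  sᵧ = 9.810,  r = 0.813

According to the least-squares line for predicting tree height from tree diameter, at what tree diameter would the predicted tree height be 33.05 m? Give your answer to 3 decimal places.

57.655

b = r · sᵧ/sₓ = 0.813 · 9.81/16.81 = 0.474452
a = ȳ − b·x̄ = 22.855 − 0.474452·36.166667 = 5.695670
Set a + b·x = 33.05: x = (33.05 − 5.695670) / 0.474452 = 57.654637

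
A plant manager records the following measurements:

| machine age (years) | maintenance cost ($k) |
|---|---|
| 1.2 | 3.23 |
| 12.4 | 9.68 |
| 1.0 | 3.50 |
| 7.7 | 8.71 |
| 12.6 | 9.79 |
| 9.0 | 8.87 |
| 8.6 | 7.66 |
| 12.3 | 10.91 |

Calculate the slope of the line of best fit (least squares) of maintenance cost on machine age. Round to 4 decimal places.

0.5956

n = 8, Σx = 64.8, Σy = 62.35, Σxy = 597.728, Σx² = 680.5
Sxx = Σx² − (Σx)²/n = 680.5 − 524.88 = 155.62
Sxy = Σxy − (Σx)(Σy)/n = 597.728 − 505.035 = 92.693
b = Sxy/Sxx = 92.693/155.62 = 0.595637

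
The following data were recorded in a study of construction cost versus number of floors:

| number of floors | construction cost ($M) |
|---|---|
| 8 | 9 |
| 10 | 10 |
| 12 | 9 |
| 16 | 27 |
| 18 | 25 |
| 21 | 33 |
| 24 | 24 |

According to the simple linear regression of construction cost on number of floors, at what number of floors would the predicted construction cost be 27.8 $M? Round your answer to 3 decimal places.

n = 7, Σx = 109, Σy = 137, Σxy = 2431, Σx² = 1905
Sxx = Σx² − (Σx)²/n = 1905 − 1697.285714 = 207.714286
Sxy = Σxy − (Σx)(Σy)/n = 2431 − 2133.285714 = 297.714286
b = Sxy/Sxx = 297.714286/207.714286 = 1.433287
a = ȳ − b·x̄ = 19.571429 − 1.433287·15.571429 = -2.746905
Set a + b·x = 27.8: x = (27.8 − (-2.746905)) / 1.433287 = 21.312476

21.312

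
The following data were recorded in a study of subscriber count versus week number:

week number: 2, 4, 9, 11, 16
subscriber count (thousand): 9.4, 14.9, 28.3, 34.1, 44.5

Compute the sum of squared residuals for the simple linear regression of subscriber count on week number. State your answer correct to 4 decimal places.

n = 5, Σx = 42, Σy = 131.2, Σxy = 1420.2, Σx² = 478, Σy² = 4254.32
Sxx = Σx² − (Σx)²/n = 478 − 352.8 = 125.2
Sxy = Σxy − (Σx)(Σy)/n = 1420.2 − 1102.08 = 318.12
Syy = Σy² − (Σy)²/n = 4254.32 − 3442.688 = 811.632
b = Sxy/Sxx = 318.12/125.2 = 2.540895
SSE = Syy − b·Sxy = 811.632 − 2.540895·318.12 = 3.322620

3.3226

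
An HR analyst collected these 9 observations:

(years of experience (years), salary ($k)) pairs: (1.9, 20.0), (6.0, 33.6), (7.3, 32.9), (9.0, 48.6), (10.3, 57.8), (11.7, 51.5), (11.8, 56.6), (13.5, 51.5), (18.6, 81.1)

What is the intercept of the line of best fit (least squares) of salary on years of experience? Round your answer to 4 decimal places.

n = 9, Σx = 90.1, Σy = 433.6, Σxy = 4986.65, Σx² = 1084.33
Sxx = Σx² − (Σx)²/n = 1084.33 − 902.001111 = 182.328889
Sxy = Σxy − (Σx)(Σy)/n = 4986.65 − 4340.817778 = 645.832222
b = Sxy/Sxx = 645.832222/182.328889 = 3.542128
a = ȳ − b·x̄ = 48.177778 − 3.542128·10.011111 = 12.717143

12.7171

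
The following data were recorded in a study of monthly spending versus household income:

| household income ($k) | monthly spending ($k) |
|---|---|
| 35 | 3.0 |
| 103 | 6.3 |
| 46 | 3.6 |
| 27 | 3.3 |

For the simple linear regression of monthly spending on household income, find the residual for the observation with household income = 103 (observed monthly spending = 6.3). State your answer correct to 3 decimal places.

0.069

n = 4, Σx = 211, Σy = 16.2, Σxy = 1008.6, Σx² = 14679
Sxx = Σx² − (Σx)²/n = 14679 − 11130.25 = 3548.75
Sxy = Σxy − (Σx)(Σy)/n = 1008.6 − 854.55 = 154.05
b = Sxy/Sxx = 154.05/3548.75 = 0.043410
a = ȳ − b·x̄ = 4.05 − 0.043410·52.75 = 1.760141
ŷ(103) = 1.760141 + 0.043410·103 = 6.231335
residual = y − ŷ = 6.3 − 6.231335 = 0.068665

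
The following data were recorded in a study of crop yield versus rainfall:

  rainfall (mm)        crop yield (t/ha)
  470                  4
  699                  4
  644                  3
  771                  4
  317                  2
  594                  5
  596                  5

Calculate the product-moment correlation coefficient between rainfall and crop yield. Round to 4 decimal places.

0.5135

n = 7, Σx = 4091, Σy = 27, Σxy = 16276, Σx² = 2527219, Σy² = 111
Sxx = Σx² − (Σx)²/n = 2527219 − 2390897.285714 = 136321.714286
Sxy = Σxy − (Σx)(Σy)/n = 16276 − 15779.571429 = 496.428571
Syy = Σy² − (Σy)²/n = 111 − 104.142857 = 6.857143
r = Sxy/√(Sxx·Syy) = 496.428571/√(934777.469388) = 496.428571/966.838906 = 0.513455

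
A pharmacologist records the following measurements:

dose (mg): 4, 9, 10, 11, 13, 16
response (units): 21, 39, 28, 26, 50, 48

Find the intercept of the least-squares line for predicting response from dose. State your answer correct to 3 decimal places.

n = 6, Σx = 63, Σy = 212, Σxy = 2419, Σx² = 743
Sxx = Σx² − (Σx)²/n = 743 − 661.5 = 81.5
Sxy = Σxy − (Σx)(Σy)/n = 2419 − 2226 = 193
b = Sxy/Sxx = 193/81.5 = 2.368098
a = ȳ − b·x̄ = 35.333333 − 2.368098·10.5 = 10.468303

10.468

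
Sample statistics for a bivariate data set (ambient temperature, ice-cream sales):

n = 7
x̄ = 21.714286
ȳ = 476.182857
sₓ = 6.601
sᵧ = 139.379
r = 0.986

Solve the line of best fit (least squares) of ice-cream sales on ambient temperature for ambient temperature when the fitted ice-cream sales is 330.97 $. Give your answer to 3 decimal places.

b = r · sᵧ/sₓ = 0.986 · 139.379/6.601 = 20.819223
a = ȳ − b·x̄ = 476.182857 − 20.819223·21.714286 = 24.108285
Set a + b·x = 330.97: x = (330.97 − 24.108285) / 20.819223 = 14.739345

14.739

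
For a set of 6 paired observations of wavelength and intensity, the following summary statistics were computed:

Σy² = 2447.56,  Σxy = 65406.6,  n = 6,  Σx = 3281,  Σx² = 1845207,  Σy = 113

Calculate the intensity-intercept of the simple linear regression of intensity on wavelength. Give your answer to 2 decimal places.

-19.89

Sxx = Σx² − (Σx)²/n = 1845207 − 1794160.166667 = 51046.833333
Sxy = Σxy − (Σx)(Σy)/n = 65406.6 − 61792.166667 = 3614.433333
b = Sxy/Sxx = 3614.433333/51046.833333 = 0.070806
a = ȳ − b·x̄ = 18.833333 − 0.070806·546.833333 = -19.885868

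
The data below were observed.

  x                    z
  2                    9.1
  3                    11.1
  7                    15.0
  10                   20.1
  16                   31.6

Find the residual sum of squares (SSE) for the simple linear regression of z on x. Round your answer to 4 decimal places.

5.3804

n = 5, Σx = 38, Σy = 86.9, Σxy = 863.1, Σx² = 418, Σy² = 1833.59
Sxx = Σx² − (Σx)²/n = 418 − 288.8 = 129.2
Sxy = Σxy − (Σx)(Σy)/n = 863.1 − 660.44 = 202.66
Syy = Σy² − (Σy)²/n = 1833.59 − 1510.322 = 323.268
b = Sxy/Sxx = 202.66/129.2 = 1.568576
SSE = Syy − b·Sxy = 323.268 − 1.568576·202.66 = 5.380418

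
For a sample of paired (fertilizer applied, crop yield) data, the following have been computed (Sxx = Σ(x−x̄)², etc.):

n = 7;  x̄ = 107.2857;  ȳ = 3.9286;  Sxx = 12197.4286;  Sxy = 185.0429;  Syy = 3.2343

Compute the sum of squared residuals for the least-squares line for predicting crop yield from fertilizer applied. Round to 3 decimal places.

b = Sxy/Sxx = 185.0429/12197.4286 = 0.015171
SSE = Syy − b·Sxy = 3.2343 − 0.015171·185.0429 = 0.427079

0.427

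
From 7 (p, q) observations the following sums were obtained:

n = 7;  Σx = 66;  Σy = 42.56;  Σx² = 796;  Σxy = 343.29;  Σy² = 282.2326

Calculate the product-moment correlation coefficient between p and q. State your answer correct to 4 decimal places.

Sxx = Σx² − (Σx)²/n = 796 − 622.285714 = 173.714286
Sxy = Σxy − (Σx)(Σy)/n = 343.29 − 401.28 = -57.99
Syy = Σy² − (Σy)²/n = 282.2326 − 258.7648 = 23.4678
r = Sxy/√(Sxx·Syy) = -57.99/√(4076.692114) = -57.99/63.848979 = -0.908237

-0.9082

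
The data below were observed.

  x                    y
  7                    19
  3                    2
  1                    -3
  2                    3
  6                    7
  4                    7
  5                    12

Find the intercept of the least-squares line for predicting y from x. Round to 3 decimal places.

-5.286

n = 7, Σx = 28, Σy = 47, Σxy = 272, Σx² = 140
Sxx = Σx² − (Σx)²/n = 140 − 112 = 28
Sxy = Σxy − (Σx)(Σy)/n = 272 − 188 = 84
b = Sxy/Sxx = 84/28 = 3
a = ȳ − b·x̄ = 6.714286 − 3·4 = -5.285714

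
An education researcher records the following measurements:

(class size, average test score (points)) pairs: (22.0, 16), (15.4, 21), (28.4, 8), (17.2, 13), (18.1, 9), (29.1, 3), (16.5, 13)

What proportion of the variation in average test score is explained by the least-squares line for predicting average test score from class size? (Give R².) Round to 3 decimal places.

n = 7, Σx = 146.7, Σy = 83, Σxy = 1590.9, Σx² = 3270.23, Σy² = 1189
Sxx = Σx² − (Σx)²/n = 3270.23 − 3074.412857 = 195.817143
Sxy = Σxy − (Σx)(Σy)/n = 1590.9 − 1739.442857 = -148.542857
Syy = Σy² − (Σy)²/n = 1189 − 984.142857 = 204.857143
R² = Sxy²/(Sxx·Syy) = (-148.542857)²/(195.817143·204.857143) = 0.550049

0.550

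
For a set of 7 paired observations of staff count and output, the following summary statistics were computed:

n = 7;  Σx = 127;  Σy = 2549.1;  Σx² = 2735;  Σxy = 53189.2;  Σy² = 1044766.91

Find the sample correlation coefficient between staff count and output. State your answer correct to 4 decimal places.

0.9798

Sxx = Σx² − (Σx)²/n = 2735 − 2304.142857 = 430.857143
Sxy = Σxy − (Σx)(Σy)/n = 53189.2 − 46247.957143 = 6941.242857
Syy = Σy² − (Σy)²/n = 1044766.91 − 928272.972857 = 116493.937143
r = Sxy/√(Sxx·Syy) = 6941.242857/√(50192244.917551) = 6941.242857/7084.648539 = 0.979758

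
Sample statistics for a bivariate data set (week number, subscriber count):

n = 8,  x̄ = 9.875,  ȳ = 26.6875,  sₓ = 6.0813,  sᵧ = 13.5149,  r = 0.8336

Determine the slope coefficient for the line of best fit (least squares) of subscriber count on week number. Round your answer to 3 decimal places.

1.853

b = r · sᵧ/sₓ = 0.8336 · 13.5149/6.0813 = 1.852568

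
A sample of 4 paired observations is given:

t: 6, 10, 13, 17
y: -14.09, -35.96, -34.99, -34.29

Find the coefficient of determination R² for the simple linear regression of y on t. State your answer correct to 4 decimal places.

0.5574

n = 4, Σx = 46, Σy = -119.33, Σxy = -1481.94, Σx² = 594, Σy² = 3891.7539
Sxx = Σx² − (Σx)²/n = 594 − 529 = 65
Sxy = Σxy − (Σx)(Σy)/n = -1481.94 − (-1372.295) = -109.645
Syy = Σy² − (Σy)²/n = 3891.7539 − 3559.912225 = 331.841675
R² = Sxy²/(Sxx·Syy) = (-109.645)²/(65·331.841675) = 0.557357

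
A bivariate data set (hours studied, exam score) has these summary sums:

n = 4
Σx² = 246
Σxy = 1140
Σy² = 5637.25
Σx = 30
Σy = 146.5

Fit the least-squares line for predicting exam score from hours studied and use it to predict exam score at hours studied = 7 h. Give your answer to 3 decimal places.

Sxx = Σx² − (Σx)²/n = 246 − 225 = 21
Sxy = Σxy − (Σx)(Σy)/n = 1140 − 1098.75 = 41.25
b = Sxy/Sxx = 41.25/21 = 1.964286
a = ȳ − b·x̄ = 36.625 − 1.964286·7.5 = 21.892857
ŷ(7) = a + b·7 = 21.892857 + 1.964286·7 = 35.642857

35.643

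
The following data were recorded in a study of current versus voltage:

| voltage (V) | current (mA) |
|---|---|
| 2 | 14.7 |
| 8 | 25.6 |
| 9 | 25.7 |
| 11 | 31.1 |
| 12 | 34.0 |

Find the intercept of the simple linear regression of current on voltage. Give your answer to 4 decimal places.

n = 5, Σx = 42, Σy = 131.1, Σxy = 1215.6, Σx² = 414
Sxx = Σx² − (Σx)²/n = 414 − 352.8 = 61.2
Sxy = Σxy − (Σx)(Σy)/n = 1215.6 − 1101.24 = 114.36
b = Sxy/Sxx = 114.36/61.2 = 1.868627
a = ȳ − b·x̄ = 26.22 − 1.868627·8.4 = 10.523529

10.5235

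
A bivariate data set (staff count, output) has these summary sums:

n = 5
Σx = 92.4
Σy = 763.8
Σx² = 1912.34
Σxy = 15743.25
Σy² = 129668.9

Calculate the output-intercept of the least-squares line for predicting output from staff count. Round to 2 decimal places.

Sxx = Σx² − (Σx)²/n = 1912.34 − 1707.552 = 204.788
Sxy = Σxy − (Σx)(Σy)/n = 15743.25 − 14115.024 = 1628.226
b = Sxy/Sxx = 1628.226/204.788 = 7.950788
a = ȳ − b·x̄ = 152.76 − 7.950788·18.48 = 5.829435

5.83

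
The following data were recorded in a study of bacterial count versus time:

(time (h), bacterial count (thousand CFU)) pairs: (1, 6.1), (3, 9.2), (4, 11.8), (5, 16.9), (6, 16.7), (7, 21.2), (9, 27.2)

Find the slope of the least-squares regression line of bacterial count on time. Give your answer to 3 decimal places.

n = 7, Σx = 35, Σy = 109.1, Σxy = 658.8, Σx² = 217
Sxx = Σx² − (Σx)²/n = 217 − 175 = 42
Sxy = Σxy − (Σx)(Σy)/n = 658.8 − 545.5 = 113.3
b = Sxy/Sxx = 113.3/42 = 2.697619

2.698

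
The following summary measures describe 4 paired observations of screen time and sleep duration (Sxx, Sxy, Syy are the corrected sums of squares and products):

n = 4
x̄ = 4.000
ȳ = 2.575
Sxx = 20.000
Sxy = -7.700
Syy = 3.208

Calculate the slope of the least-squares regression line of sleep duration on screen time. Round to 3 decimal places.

-0.385

b = Sxy/Sxx = -7.7/20 = -0.385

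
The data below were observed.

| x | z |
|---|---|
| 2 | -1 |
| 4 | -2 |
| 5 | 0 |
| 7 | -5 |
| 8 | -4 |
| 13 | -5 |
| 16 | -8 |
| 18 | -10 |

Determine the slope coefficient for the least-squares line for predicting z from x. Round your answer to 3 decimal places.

-0.542

n = 8, Σx = 73, Σy = -35, Σxy = -450, Σx² = 907
Sxx = Σx² − (Σx)²/n = 907 − 666.125 = 240.875
Sxy = Σxy − (Σx)(Σy)/n = -450 − (-319.375) = -130.625
b = Sxy/Sxx = -130.625/240.875 = -0.542294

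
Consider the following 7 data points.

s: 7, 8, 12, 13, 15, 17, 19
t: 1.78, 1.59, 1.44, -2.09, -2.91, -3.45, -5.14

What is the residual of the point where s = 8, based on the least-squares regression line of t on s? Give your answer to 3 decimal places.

n = 7, Σx = 91, Σy = -8.78, Σxy = -184.67, Σx² = 1301
Sxx = Σx² − (Σx)²/n = 1301 − 1183 = 118
Sxy = Σxy − (Σx)(Σy)/n = -184.67 − (-114.14) = -70.53
b = Sxy/Sxx = -70.53/118 = -0.597712
a = ȳ − b·x̄ = -1.254286 − (-0.597712)·13 = 6.515969
ŷ(8) = 6.515969 + (-0.597712)·8 = 1.734274
residual = y − ŷ = 1.59 − 1.734274 = -0.144274

-0.144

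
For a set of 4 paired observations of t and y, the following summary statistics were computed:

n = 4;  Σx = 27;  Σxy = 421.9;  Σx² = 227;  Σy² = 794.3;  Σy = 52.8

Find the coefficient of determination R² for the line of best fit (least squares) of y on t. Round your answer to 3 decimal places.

0.985

Sxx = Σx² − (Σx)²/n = 227 − 182.25 = 44.75
Sxy = Σxy − (Σx)(Σy)/n = 421.9 − 356.4 = 65.5
Syy = Σy² − (Σy)²/n = 794.3 − 696.96 = 97.34
R² = Sxy²/(Sxx·Syy) = (65.5)²/(44.75·97.34) = 0.984914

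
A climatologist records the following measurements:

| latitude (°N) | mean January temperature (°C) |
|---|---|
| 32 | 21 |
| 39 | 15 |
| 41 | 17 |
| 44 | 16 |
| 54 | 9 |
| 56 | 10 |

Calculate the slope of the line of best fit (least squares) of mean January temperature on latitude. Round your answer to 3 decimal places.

n = 6, Σx = 266, Σy = 88, Σxy = 3704, Σx² = 12214
Sxx = Σx² − (Σx)²/n = 12214 − 11792.666667 = 421.333333
Sxy = Σxy − (Σx)(Σy)/n = 3704 − 3901.333333 = -197.333333
b = Sxy/Sxx = -197.333333/421.333333 = -0.468354

-0.468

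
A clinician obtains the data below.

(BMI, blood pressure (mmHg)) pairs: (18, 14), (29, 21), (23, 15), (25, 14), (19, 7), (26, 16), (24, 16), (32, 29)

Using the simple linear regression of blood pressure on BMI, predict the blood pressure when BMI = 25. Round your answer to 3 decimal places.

n = 8, Σx = 196, Σy = 132, Σxy = 3417, Σx² = 4956
Sxx = Σx² − (Σx)²/n = 4956 − 4802 = 154
Sxy = Σxy − (Σx)(Σy)/n = 3417 − 3234 = 183
b = Sxy/Sxx = 183/154 = 1.188312
a = ȳ − b·x̄ = 16.5 − 1.188312·24.5 = -12.613636
ŷ(25) = a + b·25 = -12.613636 + 1.188312·25 = 17.094156

17.094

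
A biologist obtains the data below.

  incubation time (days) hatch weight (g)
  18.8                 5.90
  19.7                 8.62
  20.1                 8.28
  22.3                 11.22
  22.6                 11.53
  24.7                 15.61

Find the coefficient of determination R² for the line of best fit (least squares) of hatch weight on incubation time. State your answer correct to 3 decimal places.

0.971

n = 6, Σx = 128.2, Σy = 61.16, Σxy = 1343.513, Σx² = 2763.68, Σy² = 680.1742
Sxx = Σx² − (Σx)²/n = 2763.68 − 2739.206667 = 24.473333
Sxy = Σxy − (Σx)(Σy)/n = 1343.513 − 1306.785333 = 36.727667
Syy = Σy² − (Σy)²/n = 680.1742 − 623.424267 = 56.749933
R² = Sxy²/(Sxx·Syy) = (36.727667)²/(24.473333·56.749933) = 0.971244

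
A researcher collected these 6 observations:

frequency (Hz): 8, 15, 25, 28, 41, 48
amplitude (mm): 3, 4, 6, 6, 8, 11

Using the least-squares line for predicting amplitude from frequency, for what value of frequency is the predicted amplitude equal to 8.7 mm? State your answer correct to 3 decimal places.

40.228

n = 6, Σx = 165, Σy = 38, Σxy = 1258, Σx² = 5683
Sxx = Σx² − (Σx)²/n = 5683 − 4537.5 = 1145.5
Sxy = Σxy − (Σx)(Σy)/n = 1258 − 1045 = 213
b = Sxy/Sxx = 213/1145.5 = 0.185945
a = ȳ − b·x̄ = 6.333333 − 0.185945·27.5 = 1.219846
Set a + b·x = 8.7: x = (8.7 − 1.219846) / 0.185945 = 40.227778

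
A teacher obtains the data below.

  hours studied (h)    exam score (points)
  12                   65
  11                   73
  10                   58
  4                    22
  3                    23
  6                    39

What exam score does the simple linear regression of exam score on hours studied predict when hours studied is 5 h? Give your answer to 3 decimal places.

31.855

n = 6, Σx = 46, Σy = 280, Σxy = 2554, Σx² = 426
Sxx = Σx² − (Σx)²/n = 426 − 352.666667 = 73.333333
Sxy = Σxy − (Σx)(Σy)/n = 2554 − 2146.666667 = 407.333333
b = Sxy/Sxx = 407.333333/73.333333 = 5.554545
a = ȳ − b·x̄ = 46.666667 − 5.554545·7.666667 = 4.081818
ŷ(5) = a + b·5 = 4.081818 + 5.554545·5 = 31.854545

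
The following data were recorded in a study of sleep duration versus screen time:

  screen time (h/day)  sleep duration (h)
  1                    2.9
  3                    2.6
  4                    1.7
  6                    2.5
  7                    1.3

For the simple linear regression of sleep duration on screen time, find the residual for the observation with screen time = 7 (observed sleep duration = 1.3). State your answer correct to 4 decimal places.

n = 5, Σx = 21, Σy = 11, Σxy = 41.6, Σx² = 111
Sxx = Σx² − (Σx)²/n = 111 − 88.2 = 22.8
Sxy = Σxy − (Σx)(Σy)/n = 41.6 − 46.2 = -4.6
b = Sxy/Sxx = -4.6/22.8 = -0.201754
a = ȳ − b·x̄ = 2.2 − (-0.201754)·4.2 = 3.047368
ŷ(7) = 3.047368 + (-0.201754)·7 = 1.635088
residual = y − ŷ = 1.3 − 1.635088 = -0.335088

-0.3351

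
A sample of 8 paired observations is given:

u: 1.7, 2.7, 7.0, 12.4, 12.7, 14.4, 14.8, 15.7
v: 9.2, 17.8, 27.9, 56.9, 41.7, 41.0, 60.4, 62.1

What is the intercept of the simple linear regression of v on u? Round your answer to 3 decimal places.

5.784

n = 8, Σx = 81.4, Σy = 317, Σxy = 3953.44, Σx² = 1047.12
Sxx = Σx² − (Σx)²/n = 1047.12 − 828.245 = 218.875
Sxy = Σxy − (Σx)(Σy)/n = 3953.44 − 3225.475 = 727.965
b = Sxy/Sxx = 727.965/218.875 = 3.325939
a = ȳ − b·x̄ = 39.625 − 3.325939·10.175 = 5.783566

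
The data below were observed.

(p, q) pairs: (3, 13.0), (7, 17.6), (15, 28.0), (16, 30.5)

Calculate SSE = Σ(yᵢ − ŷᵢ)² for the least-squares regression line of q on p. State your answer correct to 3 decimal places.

0.935

n = 4, Σx = 41, Σy = 89.1, Σxy = 1070.2, Σx² = 539, Σy² = 2193.01
Sxx = Σx² − (Σx)²/n = 539 − 420.25 = 118.75
Sxy = Σxy − (Σx)(Σy)/n = 1070.2 − 913.275 = 156.925
Syy = Σy² − (Σy)²/n = 2193.01 − 1984.7025 = 208.3075
b = Sxy/Sxx = 156.925/118.75 = 1.321474
SSE = Syy − b·Sxy = 208.3075 − 1.321474·156.925 = 0.935242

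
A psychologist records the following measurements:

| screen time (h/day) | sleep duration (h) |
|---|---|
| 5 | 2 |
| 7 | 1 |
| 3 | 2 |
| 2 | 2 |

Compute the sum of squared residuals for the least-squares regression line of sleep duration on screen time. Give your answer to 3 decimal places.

n = 4, Σx = 17, Σy = 7, Σxy = 27, Σx² = 87, Σy² = 13
Sxx = Σx² − (Σx)²/n = 87 − 72.25 = 14.75
Sxy = Σxy − (Σx)(Σy)/n = 27 − 29.75 = -2.75
Syy = Σy² − (Σy)²/n = 13 − 12.25 = 0.75
b = Sxy/Sxx = -2.75/14.75 = -0.186441
SSE = Syy − b·Sxy = 0.75 − (-0.186441)·(-2.75) = 0.237288

0.237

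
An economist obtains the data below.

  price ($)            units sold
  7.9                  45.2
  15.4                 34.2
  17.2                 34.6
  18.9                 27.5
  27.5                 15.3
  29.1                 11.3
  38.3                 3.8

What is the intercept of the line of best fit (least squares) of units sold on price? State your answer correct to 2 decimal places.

56.32

n = 7, Σx = 154.3, Σy = 171.9, Σxy = 2893.75, Σx² = 4022.57
Sxx = Σx² − (Σx)²/n = 4022.57 − 3401.212857 = 621.357143
Sxy = Σxy − (Σx)(Σy)/n = 2893.75 − 3789.167143 = -895.417143
b = Sxy/Sxx = -895.417143/621.357143 = -1.441067
a = ȳ − b·x̄ = 24.557143 − (-1.441067)·22.042857 = 56.322372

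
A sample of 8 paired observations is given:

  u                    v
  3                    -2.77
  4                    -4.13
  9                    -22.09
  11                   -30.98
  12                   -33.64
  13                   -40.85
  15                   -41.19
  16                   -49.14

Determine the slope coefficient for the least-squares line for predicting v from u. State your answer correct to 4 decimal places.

n = 8, Σx = 83, Σy = -224.79, Σxy = -2903.24, Σx² = 1021
Sxx = Σx² − (Σx)²/n = 1021 − 861.125 = 159.875
Sxy = Σxy − (Σx)(Σy)/n = -2903.24 − (-2332.19625) = -571.04375
b = Sxy/Sxx = -571.04375/159.875 = -3.571814

-3.5718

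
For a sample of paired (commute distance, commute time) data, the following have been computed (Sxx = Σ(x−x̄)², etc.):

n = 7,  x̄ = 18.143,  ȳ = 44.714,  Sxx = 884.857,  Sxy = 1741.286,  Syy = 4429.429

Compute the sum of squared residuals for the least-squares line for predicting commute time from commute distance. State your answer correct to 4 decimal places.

b = Sxy/Sxx = 1741.286/884.857 = 1.967873
SSE = Syy − b·Sxy = 4429.429 − 1.967873·1741.286 = 1002.799687

1002.7997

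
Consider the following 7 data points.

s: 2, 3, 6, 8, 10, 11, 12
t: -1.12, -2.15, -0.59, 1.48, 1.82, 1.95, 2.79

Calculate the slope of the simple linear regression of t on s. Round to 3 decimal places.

n = 7, Σx = 52, Σy = 4.18, Σxy = 72.74, Σx² = 478
Sxx = Σx² − (Σx)²/n = 478 − 386.285714 = 91.714286
Sxy = Σxy − (Σx)(Σy)/n = 72.74 − 31.051429 = 41.688571
b = Sxy/Sxx = 41.688571/91.714286 = 0.454548

0.455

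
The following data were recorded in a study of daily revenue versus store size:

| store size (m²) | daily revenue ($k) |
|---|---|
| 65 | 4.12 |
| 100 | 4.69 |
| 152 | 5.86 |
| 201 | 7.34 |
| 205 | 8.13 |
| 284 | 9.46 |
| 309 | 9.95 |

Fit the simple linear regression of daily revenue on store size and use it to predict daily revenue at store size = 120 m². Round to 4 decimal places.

5.3741

n = 7, Σx = 1316, Σy = 49.55, Σxy = 10530.7, Σx² = 295892
Sxx = Σx² − (Σx)²/n = 295892 − 247408 = 48484
Sxy = Σxy − (Σx)(Σy)/n = 10530.7 − 9315.4 = 1215.3
b = Sxy/Sxx = 1215.3/48484 = 0.025066
a = ȳ − b·x̄ = 7.078571 − 0.025066·188 = 2.366163
ŷ(120) = a + b·120 = 2.366163 + 0.025066·120 = 5.374083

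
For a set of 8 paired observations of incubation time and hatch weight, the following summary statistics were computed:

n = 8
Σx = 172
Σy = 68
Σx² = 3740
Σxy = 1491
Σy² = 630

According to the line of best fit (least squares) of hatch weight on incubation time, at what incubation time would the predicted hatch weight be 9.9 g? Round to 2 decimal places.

23.53

Sxx = Σx² − (Σx)²/n = 3740 − 3698 = 42
Sxy = Σxy − (Σx)(Σy)/n = 1491 − 1462 = 29
b = Sxy/Sxx = 29/42 = 0.690476
a = ȳ − b·x̄ = 8.5 − 0.690476·21.5 = -6.345238
Set a + b·x = 9.9: x = (9.9 − (-6.345238)) / 0.690476 = 23.527586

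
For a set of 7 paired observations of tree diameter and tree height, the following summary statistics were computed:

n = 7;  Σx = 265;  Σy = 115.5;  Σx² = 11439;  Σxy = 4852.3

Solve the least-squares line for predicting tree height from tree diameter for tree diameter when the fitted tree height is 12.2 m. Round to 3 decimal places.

Sxx = Σx² − (Σx)²/n = 11439 − 10032.142857 = 1406.857143
Sxy = Σxy − (Σx)(Σy)/n = 4852.3 − 4372.5 = 479.8
b = Sxy/Sxx = 479.8/1406.857143 = 0.341044
a = ȳ − b·x̄ = 16.5 − 0.341044·37.857143 = 3.589054
Set a + b·x = 12.2: x = (12.2 − 3.589054) / 0.341044 = 25.248794

25.249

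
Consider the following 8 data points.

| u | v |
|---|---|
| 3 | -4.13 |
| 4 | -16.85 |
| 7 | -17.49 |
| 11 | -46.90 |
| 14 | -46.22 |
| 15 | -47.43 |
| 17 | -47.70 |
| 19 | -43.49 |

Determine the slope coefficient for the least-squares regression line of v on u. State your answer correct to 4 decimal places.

-2.6588

n = 8, Σx = 90, Σy = -270.21, Σxy = -3713.86, Σx² = 1266
Sxx = Σx² − (Σx)²/n = 1266 − 1012.5 = 253.5
Sxy = Σxy − (Σx)(Σy)/n = -3713.86 − (-3039.8625) = -673.9975
b = Sxy/Sxx = -673.9975/253.5 = -2.658767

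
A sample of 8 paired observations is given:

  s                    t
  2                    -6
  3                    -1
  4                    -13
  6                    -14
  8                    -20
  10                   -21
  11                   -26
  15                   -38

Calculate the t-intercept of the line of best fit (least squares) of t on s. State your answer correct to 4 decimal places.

n = 8, Σx = 59, Σy = -139, Σxy = -1377, Σx² = 575
Sxx = Σx² − (Σx)²/n = 575 − 435.125 = 139.875
Sxy = Σxy − (Σx)(Σy)/n = -1377 − (-1025.125) = -351.875
b = Sxy/Sxx = -351.875/139.875 = -2.515639
a = ȳ − b·x̄ = -17.375 − (-2.515639)·7.375 = 1.177837

1.1778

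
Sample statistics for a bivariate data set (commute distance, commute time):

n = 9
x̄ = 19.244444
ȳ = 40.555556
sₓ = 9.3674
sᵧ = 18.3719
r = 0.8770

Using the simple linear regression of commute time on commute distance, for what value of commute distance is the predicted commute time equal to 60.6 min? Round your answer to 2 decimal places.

b = r · sᵧ/sₓ = 0.877 · 18.3719/9.3674 = 1.720024
a = ȳ − b·x̄ = 40.555556 − 1.720024·19.244444 = 7.454643
Set a + b·x = 60.6: x = (60.6 − 7.454643) / 1.720024 = 30.898025

30.90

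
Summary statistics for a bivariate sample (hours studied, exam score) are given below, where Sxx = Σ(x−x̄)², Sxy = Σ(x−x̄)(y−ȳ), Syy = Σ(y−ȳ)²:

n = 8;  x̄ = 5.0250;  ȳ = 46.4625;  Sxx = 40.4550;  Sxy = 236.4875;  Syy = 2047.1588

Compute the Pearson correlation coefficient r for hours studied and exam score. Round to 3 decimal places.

r = Sxy/√(Sxx·Syy) = 236.4875/√(82817.809254) = 236.4875/287.780835 = 0.821763

0.822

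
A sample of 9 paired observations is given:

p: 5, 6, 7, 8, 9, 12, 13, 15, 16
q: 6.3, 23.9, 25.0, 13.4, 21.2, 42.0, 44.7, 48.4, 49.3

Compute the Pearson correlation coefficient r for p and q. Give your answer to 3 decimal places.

0.926

n = 9, Σx = 91, Σy = 274.2, Σxy = 3247.8, Σx² = 1049, Σy² = 10400.04
Sxx = Σx² − (Σx)²/n = 1049 − 920.111111 = 128.888889
Sxy = Σxy − (Σx)(Σy)/n = 3247.8 − 2772.466667 = 475.333333
Syy = Σy² − (Σy)²/n = 10400.04 − 8353.96 = 2046.08
r = Sxy/√(Sxx·Syy) = 475.333333/√(263716.977778) = 475.333333/513.533814 = 0.925613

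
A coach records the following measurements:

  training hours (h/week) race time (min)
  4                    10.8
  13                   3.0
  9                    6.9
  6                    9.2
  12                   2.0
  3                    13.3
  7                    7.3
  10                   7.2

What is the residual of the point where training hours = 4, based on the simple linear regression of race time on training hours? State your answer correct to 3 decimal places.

n = 8, Σx = 64, Σy = 59.7, Σxy = 386.5, Σx² = 604
Sxx = Σx² − (Σx)²/n = 604 − 512 = 92
Sxy = Σxy − (Σx)(Σy)/n = 386.5 − 477.6 = -91.1
b = Sxy/Sxx = -91.1/92 = -0.990217
a = ȳ − b·x̄ = 7.4625 − (-0.990217)·8 = 15.384239
ŷ(4) = 15.384239 + (-0.990217)·4 = 11.423370
residual = y − ŷ = 10.8 − 11.423370 = -0.623370

-0.623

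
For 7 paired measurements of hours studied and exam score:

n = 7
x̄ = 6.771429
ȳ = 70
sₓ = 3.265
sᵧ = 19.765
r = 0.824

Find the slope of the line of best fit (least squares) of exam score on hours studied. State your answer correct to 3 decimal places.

b = r · sᵧ/sₓ = 0.824 · 19.765/3.265 = 4.988165

4.988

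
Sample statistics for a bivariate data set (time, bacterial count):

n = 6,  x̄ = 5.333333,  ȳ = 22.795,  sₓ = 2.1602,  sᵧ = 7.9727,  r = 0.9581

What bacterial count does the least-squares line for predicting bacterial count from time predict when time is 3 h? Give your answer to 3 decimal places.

b = r · sᵧ/sₓ = 0.9581 · 7.9727/2.1602 = 3.536082
a = ȳ − b·x̄ = 22.795 − 3.536082·5.333333 = 3.935898
ŷ(3) = a + b·3 = 3.935898 + 3.536082·3 = 14.544144

14.544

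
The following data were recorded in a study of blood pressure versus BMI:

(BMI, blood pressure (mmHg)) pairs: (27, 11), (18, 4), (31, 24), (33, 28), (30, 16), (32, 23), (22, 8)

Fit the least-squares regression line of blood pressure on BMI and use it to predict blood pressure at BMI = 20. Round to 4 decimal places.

n = 7, Σx = 193, Σy = 114, Σxy = 3429, Σx² = 5511
Sxx = Σx² − (Σx)²/n = 5511 − 5321.285714 = 189.714286
Sxy = Σxy − (Σx)(Σy)/n = 3429 − 3143.142857 = 285.857143
b = Sxy/Sxx = 285.857143/189.714286 = 1.506777
a = ȳ − b·x̄ = 16.285714 − 1.506777·27.571429 = -25.258283
ŷ(20) = a + b·20 = -25.258283 + 1.506777·20 = 4.877259

4.8773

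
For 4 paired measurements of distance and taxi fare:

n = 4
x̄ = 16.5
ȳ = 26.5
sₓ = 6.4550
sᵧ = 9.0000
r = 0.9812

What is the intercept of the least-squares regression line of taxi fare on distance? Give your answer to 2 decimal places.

b = r · sᵧ/sₓ = 0.9812 · 9/6.455 = 1.368056
a = ȳ − b·x̄ = 26.5 − 1.368056·16.5 = 3.927080

3.93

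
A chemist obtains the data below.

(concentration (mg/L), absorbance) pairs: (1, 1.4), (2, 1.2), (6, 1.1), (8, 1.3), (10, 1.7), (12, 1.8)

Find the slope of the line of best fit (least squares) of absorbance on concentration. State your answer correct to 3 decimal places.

n = 6, Σx = 39, Σy = 8.5, Σxy = 59.4, Σx² = 349
Sxx = Σx² − (Σx)²/n = 349 − 253.5 = 95.5
Sxy = Σxy − (Σx)(Σy)/n = 59.4 − 55.25 = 4.15
b = Sxy/Sxx = 4.15/95.5 = 0.043455

0.043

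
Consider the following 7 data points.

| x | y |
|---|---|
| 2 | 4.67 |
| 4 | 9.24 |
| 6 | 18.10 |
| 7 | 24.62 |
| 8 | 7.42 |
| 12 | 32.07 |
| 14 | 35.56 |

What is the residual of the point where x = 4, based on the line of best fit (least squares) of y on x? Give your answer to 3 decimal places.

n = 7, Σx = 53, Σy = 131.68, Σxy = 1269.28, Σx² = 509
Sxx = Σx² − (Σx)²/n = 509 − 401.285714 = 107.714286
Sxy = Σxy − (Σx)(Σy)/n = 1269.28 − 997.005714 = 272.274286
b = Sxy/Sxx = 272.274286/107.714286 = 2.527745
a = ȳ − b·x̄ = 18.811429 − 2.527745·7.571429 = -0.327215
ŷ(4) = -0.327215 + 2.527745·4 = 9.783767
residual = y − ŷ = 9.24 − 9.783767 = -0.543767

-0.544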